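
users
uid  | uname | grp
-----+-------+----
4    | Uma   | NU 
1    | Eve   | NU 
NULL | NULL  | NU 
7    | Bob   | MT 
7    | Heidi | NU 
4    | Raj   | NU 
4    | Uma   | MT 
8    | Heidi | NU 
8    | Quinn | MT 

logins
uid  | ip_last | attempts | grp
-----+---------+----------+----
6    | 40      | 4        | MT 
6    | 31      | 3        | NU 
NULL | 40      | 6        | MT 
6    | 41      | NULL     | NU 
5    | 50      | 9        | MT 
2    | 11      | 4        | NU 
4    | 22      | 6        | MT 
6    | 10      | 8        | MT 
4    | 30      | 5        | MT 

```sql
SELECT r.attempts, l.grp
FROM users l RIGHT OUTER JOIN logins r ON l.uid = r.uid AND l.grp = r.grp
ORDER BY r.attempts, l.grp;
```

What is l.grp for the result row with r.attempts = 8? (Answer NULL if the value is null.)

NULL

RIGHT JOIN keeps every row from `logins`; unmatched rows get NULL for `users`'s columns.
Matching on l.uid = r.uid AND l.grp = r.grp. A NULL in a compared column never satisfies the condition.
- l[0] uid=4, grp=NU → no match.
- l[1] uid=1, grp=NU → no match.
- l[2] uid=NULL, grp=NU → no match.
- l[3] uid=7, grp=MT → no match.
- l[4] uid=7, grp=NU → no match.
- l[5] uid=4, grp=NU → no match.
- l[6] uid=4, grp=MT → 2 match(es) in r → 2 row(s).
- l[7] uid=8, grp=NU → no match.
- l[8] uid=8, grp=MT → no match.
- plus 7 unmatched r row(s), each kept with NULL l columns.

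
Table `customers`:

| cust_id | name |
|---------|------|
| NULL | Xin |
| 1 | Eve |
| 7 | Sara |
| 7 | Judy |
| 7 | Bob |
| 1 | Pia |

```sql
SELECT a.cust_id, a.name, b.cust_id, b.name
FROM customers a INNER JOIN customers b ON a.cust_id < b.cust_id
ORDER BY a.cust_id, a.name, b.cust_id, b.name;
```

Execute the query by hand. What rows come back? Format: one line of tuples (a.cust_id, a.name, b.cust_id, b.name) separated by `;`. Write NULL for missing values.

INNER JOIN keeps only pairs where the ON condition holds.
Matching on a.cust_id < b.cust_id. A NULL in a compared column never satisfies the condition.
Matched pairs: 6.

(1, Eve, 7, Bob); (1, Eve, 7, Judy); (1, Eve, 7, Sara); (1, Pia, 7, Bob); (1, Pia, 7, Judy); (1, Pia, 7, Sara)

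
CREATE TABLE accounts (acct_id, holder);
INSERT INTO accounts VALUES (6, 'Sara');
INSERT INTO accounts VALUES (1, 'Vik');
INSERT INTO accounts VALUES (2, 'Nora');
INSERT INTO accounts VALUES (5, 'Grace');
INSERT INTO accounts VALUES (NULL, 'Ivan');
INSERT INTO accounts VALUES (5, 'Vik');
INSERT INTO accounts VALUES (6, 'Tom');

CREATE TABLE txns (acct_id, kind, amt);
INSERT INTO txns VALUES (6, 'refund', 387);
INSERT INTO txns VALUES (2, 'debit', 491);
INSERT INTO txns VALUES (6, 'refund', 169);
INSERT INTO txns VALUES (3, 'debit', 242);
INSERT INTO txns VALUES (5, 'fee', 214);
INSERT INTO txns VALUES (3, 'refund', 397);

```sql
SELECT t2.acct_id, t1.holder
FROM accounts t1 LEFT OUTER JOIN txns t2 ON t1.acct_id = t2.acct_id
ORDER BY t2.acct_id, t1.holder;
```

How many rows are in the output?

9

LEFT JOIN keeps every row from `accounts`; unmatched rows get NULL for `txns`'s columns.
Matching on t1.acct_id = t2.acct_id. A NULL in a compared column never satisfies the condition.
- t1[0] acct_id=6 → 2 match(es) in t2 → 2 row(s).
- t1[1] acct_id=1 → no match; kept with NULLs on the t2 side.
- t1[2] acct_id=2 → 1 match(es) in t2 → 1 row(s).
- t1[3] acct_id=5 → 1 match(es) in t2 → 1 row(s).
- t1[4] acct_id=NULL → no match; kept with NULLs on the t2 side.
- t1[5] acct_id=5 → 1 match(es) in t2 → 1 row(s).
- t1[6] acct_id=6 → 2 match(es) in t2 → 2 row(s).
Total: 7 matched + 2 padded = 9 rows.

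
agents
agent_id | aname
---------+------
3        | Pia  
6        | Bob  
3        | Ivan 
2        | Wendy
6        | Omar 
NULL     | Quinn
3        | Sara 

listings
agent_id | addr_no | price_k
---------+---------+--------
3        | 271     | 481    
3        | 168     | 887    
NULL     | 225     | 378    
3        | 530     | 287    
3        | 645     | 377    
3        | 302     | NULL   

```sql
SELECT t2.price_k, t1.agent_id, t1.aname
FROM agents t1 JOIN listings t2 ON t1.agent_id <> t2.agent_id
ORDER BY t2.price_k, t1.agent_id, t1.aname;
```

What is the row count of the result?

INNER JOIN keeps only pairs where the ON condition holds.
Matching on t1.agent_id <> t2.agent_id. A NULL in a compared column never satisfies the condition.
Matched pairs: 15.
Total: 15 rows.

15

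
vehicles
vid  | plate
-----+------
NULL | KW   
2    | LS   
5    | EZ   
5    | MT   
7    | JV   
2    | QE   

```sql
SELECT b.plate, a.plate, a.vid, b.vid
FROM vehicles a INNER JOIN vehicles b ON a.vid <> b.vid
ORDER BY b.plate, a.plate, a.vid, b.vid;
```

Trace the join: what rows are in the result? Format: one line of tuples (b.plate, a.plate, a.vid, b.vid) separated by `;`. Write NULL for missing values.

(EZ, JV, 7, 5); (EZ, LS, 2, 5); (EZ, QE, 2, 5); (JV, EZ, 5, 7); (JV, LS, 2, 7); (JV, MT, 5, 7); (JV, QE, 2, 7); (LS, EZ, 5, 2); (LS, JV, 7, 2); (LS, MT, 5, 2); (MT, JV, 7, 5); (MT, LS, 2, 5); (MT, QE, 2, 5); (QE, EZ, 5, 2); (QE, JV, 7, 2); (QE, MT, 5, 2)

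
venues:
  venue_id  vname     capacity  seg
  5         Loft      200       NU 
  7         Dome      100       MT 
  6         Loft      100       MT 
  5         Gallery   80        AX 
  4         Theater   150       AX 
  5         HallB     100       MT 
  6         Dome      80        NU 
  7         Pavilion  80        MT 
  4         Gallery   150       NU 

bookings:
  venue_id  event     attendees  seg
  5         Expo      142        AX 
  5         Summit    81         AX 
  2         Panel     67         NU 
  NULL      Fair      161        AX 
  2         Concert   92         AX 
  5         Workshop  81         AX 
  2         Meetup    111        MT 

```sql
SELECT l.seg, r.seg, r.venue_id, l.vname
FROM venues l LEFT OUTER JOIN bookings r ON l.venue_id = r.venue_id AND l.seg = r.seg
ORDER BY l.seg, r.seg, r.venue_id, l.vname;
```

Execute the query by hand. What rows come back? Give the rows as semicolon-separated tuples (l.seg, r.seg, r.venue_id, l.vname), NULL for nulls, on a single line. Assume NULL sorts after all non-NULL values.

(AX, AX, 5, Gallery); (AX, AX, 5, Gallery); (AX, AX, 5, Gallery); (AX, NULL, NULL, Theater); (MT, NULL, NULL, Dome); (MT, NULL, NULL, HallB); (MT, NULL, NULL, Loft); (MT, NULL, NULL, Pavilion); (NU, NULL, NULL, Dome); (NU, NULL, NULL, Gallery); (NU, NULL, NULL, Loft)

LEFT JOIN keeps every row from `venues`; unmatched rows get NULL for `bookings`'s columns.
Matching on l.venue_id = r.venue_id AND l.seg = r.seg. A NULL in a compared column never satisfies the condition.
Matched pairs: 3; unmatched l rows kept: 8.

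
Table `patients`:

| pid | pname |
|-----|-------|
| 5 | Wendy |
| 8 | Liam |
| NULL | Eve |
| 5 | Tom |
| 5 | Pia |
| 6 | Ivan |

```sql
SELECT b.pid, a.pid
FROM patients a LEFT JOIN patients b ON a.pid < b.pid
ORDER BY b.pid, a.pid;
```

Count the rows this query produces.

9

LEFT JOIN keeps every row from `patients a`; unmatched rows get NULL for `patients b`'s columns.
Matching on a.pid < b.pid. A NULL in a compared column never satisfies the condition.
- pid=5: 2 matching b row(s), so 2 row(s) emitted.
- pid=8: no b row matches, row kept with b columns NULL.
- pid=NULL: no b row matches, row kept with b columns NULL.
- pid=5: 2 matching b row(s), so 2 row(s) emitted.
- pid=5: 2 matching b row(s), so 2 row(s) emitted.
- pid=6: 1 matching b row(s), so 1 row(s) emitted.
Total: 7 matched + 2 padded = 9 rows.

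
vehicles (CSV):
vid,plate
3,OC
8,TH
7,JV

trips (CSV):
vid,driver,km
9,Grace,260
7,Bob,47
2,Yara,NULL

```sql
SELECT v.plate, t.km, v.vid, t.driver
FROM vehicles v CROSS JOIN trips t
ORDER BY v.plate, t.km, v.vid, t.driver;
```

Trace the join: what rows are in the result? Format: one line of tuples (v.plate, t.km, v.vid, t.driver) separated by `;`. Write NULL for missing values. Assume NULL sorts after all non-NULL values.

CROSS JOIN pairs every row of `vehicles` with every row of `trips`: 3 × 3 = 9 rows.
After projecting and ordering:
v.plate | t.km | v.vid | t.driver
JV | 47 | 7 | Bob
JV | 260 | 7 | Grace
JV | NULL | 7 | Yara
OC | 47 | 3 | Bob
OC | 260 | 3 | Grace
OC | NULL | 3 | Yara
TH | 47 | 8 | Bob
TH | 260 | 8 | Grace
TH | NULL | 8 | Yara

(JV, 47, 7, Bob); (JV, 260, 7, Grace); (JV, NULL, 7, Yara); (OC, 47, 3, Bob); (OC, 260, 3, Grace); (OC, NULL, 3, Yara); (TH, 47, 8, Bob); (TH, 260, 8, Grace); (TH, NULL, 8, Yara)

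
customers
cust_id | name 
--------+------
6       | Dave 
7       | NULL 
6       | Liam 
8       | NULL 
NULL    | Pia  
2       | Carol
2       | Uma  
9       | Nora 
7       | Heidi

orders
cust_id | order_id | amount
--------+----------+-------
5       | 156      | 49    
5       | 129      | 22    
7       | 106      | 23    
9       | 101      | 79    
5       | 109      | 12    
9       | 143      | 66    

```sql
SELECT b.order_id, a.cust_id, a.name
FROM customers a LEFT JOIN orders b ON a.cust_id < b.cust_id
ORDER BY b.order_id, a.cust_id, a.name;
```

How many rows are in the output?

26

LEFT JOIN keeps every row from `customers`; unmatched rows get NULL for `orders`'s columns.
Matching on a.cust_id < b.cust_id. A NULL in a compared column never satisfies the condition.
- cust_id=6: 3 matching b row(s), so 3 row(s) emitted.
- cust_id=7: 2 matching b row(s), so 2 row(s) emitted.
- cust_id=6: 3 matching b row(s), so 3 row(s) emitted.
- cust_id=8: 2 matching b row(s), so 2 row(s) emitted.
- cust_id=NULL: no b row matches, row kept with b columns NULL.
- cust_id=2: 6 matching b row(s), so 6 row(s) emitted.
- cust_id=2: 6 matching b row(s), so 6 row(s) emitted.
- cust_id=9: no b row matches, row kept with b columns NULL.
- cust_id=7: 2 matching b row(s), so 2 row(s) emitted.
Total: 24 matched + 2 padded = 26 rows.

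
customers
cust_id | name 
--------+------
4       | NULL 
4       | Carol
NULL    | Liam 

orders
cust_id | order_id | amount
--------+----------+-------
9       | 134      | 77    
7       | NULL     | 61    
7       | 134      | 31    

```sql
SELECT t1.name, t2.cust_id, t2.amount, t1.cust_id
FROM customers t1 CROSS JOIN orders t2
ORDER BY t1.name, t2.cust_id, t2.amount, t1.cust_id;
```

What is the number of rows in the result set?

9

CROSS JOIN pairs every row of `customers` with every row of `orders`: 3 × 3 = 9 rows.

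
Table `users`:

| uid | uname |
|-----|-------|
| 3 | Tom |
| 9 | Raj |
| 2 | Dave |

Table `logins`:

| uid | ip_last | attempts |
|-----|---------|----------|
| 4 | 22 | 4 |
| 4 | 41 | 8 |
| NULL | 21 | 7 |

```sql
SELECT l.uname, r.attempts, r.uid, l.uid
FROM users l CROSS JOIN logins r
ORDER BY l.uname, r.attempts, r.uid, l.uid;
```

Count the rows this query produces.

9

CROSS JOIN pairs every row of `users` with every row of `logins`: 3 × 3 = 9 rows.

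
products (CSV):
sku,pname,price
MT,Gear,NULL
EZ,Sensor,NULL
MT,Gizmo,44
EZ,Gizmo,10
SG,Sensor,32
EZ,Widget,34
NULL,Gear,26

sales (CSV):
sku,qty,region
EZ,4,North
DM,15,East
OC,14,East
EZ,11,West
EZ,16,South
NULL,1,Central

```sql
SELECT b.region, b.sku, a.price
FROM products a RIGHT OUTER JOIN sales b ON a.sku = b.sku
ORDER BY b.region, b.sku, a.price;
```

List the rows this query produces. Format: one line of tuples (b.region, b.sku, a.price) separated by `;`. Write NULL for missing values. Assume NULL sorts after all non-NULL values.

(Central, NULL, NULL); (East, DM, NULL); (East, OC, NULL); (North, EZ, 10); (North, EZ, 34); (North, EZ, NULL); (South, EZ, 10); (South, EZ, 34); (South, EZ, NULL); (West, EZ, 10); (West, EZ, 34); (West, EZ, NULL)

RIGHT JOIN keeps every row from `sales`; unmatched rows get NULL for `products`'s columns.
Matching on a.sku = b.sku. A NULL in a compared column never satisfies the condition.
- a[0] sku=MT → no match.
- a[1] sku=EZ → 3 match(es) in b → 3 row(s).
- a[2] sku=MT → no match.
- a[3] sku=EZ → 3 match(es) in b → 3 row(s).
- a[4] sku=SG → no match.
- a[5] sku=EZ → 3 match(es) in b → 3 row(s).
- a[6] sku=NULL → no match.
- 3 row(s) from b found no a partner → padded with NULL.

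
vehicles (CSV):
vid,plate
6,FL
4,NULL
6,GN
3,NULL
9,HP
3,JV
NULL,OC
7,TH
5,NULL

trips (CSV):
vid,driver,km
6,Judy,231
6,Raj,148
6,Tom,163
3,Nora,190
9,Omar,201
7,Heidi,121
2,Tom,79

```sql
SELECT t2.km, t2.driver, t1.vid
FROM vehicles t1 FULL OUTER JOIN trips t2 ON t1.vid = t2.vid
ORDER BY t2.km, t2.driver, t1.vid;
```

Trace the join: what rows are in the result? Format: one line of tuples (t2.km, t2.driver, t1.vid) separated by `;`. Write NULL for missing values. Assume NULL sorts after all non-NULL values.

FULL OUTER JOIN keeps every row from both sides; unmatched rows get NULL for the other side's columns.
Matching on t1.vid = t2.vid. A NULL in a compared column never satisfies the condition.
- t1 row (vid=6): matches 3 t2 row(s) → 3 output row(s).
- t1 row (vid=4): no match → kept, t2 columns NULL.
- t1 row (vid=6): matches 3 t2 row(s) → 3 output row(s).
- t1 row (vid=3): matches 1 t2 row(s) → 1 output row(s).
- t1 row (vid=9): matches 1 t2 row(s) → 1 output row(s).
- t1 row (vid=3): matches 1 t2 row(s) → 1 output row(s).
- t1 row (vid=NULL): no match → kept, t2 columns NULL.
- t1 row (vid=7): matches 1 t2 row(s) → 1 output row(s).
- t1 row (vid=5): no match → kept, t2 columns NULL.
- 1 row(s) from t2 found no t1 partner → padded with NULL.

(79, Tom, NULL); (121, Heidi, 7); (148, Raj, 6); (148, Raj, 6); (163, Tom, 6); (163, Tom, 6); (190, Nora, 3); (190, Nora, 3); (201, Omar, 9); (231, Judy, 6); (231, Judy, 6); (NULL, NULL, 4); (NULL, NULL, 5); (NULL, NULL, NULL)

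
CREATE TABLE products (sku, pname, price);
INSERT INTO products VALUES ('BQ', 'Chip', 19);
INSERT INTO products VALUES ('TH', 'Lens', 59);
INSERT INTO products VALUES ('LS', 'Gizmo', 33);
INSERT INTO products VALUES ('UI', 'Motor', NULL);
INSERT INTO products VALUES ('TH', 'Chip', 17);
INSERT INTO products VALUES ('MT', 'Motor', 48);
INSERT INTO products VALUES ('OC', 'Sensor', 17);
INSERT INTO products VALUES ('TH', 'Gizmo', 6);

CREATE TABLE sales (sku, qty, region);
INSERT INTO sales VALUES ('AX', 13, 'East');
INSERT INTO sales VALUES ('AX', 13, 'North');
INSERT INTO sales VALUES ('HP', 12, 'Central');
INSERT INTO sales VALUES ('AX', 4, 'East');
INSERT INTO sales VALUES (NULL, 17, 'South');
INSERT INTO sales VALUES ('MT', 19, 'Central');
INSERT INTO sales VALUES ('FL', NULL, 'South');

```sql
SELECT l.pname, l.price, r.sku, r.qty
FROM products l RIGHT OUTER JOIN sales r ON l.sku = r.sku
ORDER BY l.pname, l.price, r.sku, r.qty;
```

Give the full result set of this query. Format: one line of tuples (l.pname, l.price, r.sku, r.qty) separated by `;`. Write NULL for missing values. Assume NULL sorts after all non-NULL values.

RIGHT JOIN keeps every row from `sales`; unmatched rows get NULL for `products`'s columns.
Matching on l.sku = r.sku. A NULL in a compared column never satisfies the condition.
- l (sku=BQ) has no partner in r.
- l (sku=TH) has no partner in r.
- l (sku=LS) has no partner in r.
- l (sku=UI) has no partner in r.
- l (sku=TH) has no partner in r.
- l (sku=MT) pairs with 1 row(s) of r.
- l (sku=OC) has no partner in r.
- l (sku=TH) has no partner in r.
- 6 r row(s) had no l match → kept, l columns NULL.
After projecting and ordering:
l.pname | l.price | r.sku | r.qty
Motor | 48 | MT | 19
NULL | NULL | AX | 4
NULL | NULL | AX | 13
NULL | NULL | AX | 13
NULL | NULL | FL | NULL
NULL | NULL | HP | 12
NULL | NULL | NULL | 17

(Motor, 48, MT, 19); (NULL, NULL, AX, 4); (NULL, NULL, AX, 13); (NULL, NULL, AX, 13); (NULL, NULL, FL, NULL); (NULL, NULL, HP, 12); (NULL, NULL, NULL, 17)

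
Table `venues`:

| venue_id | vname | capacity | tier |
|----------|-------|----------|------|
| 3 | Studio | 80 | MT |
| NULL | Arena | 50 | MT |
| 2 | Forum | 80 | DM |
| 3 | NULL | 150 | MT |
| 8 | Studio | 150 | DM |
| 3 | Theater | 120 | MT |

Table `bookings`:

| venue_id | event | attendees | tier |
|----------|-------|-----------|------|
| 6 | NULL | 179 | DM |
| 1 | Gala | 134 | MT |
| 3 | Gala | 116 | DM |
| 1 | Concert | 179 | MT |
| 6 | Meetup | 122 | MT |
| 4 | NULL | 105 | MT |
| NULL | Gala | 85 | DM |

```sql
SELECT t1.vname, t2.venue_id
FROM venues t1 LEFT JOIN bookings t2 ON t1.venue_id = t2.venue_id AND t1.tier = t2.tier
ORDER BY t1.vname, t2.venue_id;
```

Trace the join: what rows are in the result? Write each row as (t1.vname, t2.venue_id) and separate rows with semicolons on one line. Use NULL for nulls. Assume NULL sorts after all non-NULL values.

(Arena, NULL); (Forum, NULL); (Studio, NULL); (Studio, NULL); (Theater, NULL); (NULL, NULL)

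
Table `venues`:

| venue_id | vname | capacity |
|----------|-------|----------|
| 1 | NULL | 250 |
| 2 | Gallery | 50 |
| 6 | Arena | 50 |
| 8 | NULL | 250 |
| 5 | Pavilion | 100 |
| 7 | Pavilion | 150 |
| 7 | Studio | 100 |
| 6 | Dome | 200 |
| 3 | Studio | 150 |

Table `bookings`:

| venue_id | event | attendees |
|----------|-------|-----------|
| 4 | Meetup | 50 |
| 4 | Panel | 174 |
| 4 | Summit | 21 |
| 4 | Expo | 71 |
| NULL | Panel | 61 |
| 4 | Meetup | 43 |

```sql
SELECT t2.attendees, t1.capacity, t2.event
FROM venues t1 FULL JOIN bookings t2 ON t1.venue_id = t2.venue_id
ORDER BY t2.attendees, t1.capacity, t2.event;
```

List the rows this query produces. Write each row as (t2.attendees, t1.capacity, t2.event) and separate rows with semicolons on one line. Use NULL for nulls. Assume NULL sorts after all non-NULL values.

FULL OUTER JOIN keeps every row from both sides; unmatched rows get NULL for the other side's columns.
Matching on t1.venue_id = t2.venue_id. A NULL in a compared column never satisfies the condition.
- t1[0] venue_id=1 → no match; kept with NULLs on the t2 side.
- t1[1] venue_id=2 → no match; kept with NULLs on the t2 side.
- t1[2] venue_id=6 → no match; kept with NULLs on the t2 side.
- t1[3] venue_id=8 → no match; kept with NULLs on the t2 side.
- t1[4] venue_id=5 → no match; kept with NULLs on the t2 side.
- t1[5] venue_id=7 → no match; kept with NULLs on the t2 side.
- t1[6] venue_id=7 → no match; kept with NULLs on the t2 side.
- t1[7] venue_id=6 → no match; kept with NULLs on the t2 side.
- t1[8] venue_id=3 → no match; kept with NULLs on the t2 side.
- plus 6 unmatched t2 row(s), each kept with NULL t1 columns.

(21, NULL, Summit); (43, NULL, Meetup); (50, NULL, Meetup); (61, NULL, Panel); (71, NULL, Expo); (174, NULL, Panel); (NULL, 50, NULL); (NULL, 50, NULL); (NULL, 100, NULL); (NULL, 100, NULL); (NULL, 150, NULL); (NULL, 150, NULL); (NULL, 200, NULL); (NULL, 250, NULL); (NULL, 250, NULL)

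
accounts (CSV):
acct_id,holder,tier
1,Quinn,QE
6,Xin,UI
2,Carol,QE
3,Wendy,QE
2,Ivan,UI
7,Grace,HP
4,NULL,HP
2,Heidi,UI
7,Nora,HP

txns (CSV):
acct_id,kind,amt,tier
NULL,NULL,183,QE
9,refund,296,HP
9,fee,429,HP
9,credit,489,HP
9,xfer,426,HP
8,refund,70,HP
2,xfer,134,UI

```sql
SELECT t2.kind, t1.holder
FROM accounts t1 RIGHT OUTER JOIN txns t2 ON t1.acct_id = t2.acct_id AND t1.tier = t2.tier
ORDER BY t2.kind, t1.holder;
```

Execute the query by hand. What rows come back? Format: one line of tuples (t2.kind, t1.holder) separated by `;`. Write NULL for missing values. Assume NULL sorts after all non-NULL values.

(credit, NULL); (fee, NULL); (refund, NULL); (refund, NULL); (xfer, Heidi); (xfer, Ivan); (xfer, NULL); (NULL, NULL)

RIGHT JOIN keeps every row from `txns`; unmatched rows get NULL for `accounts`'s columns.
Matching on t1.acct_id = t2.acct_id AND t1.tier = t2.tier. A NULL in a compared column never satisfies the condition.
- t1[0] acct_id=1, tier=QE → no match.
- t1[1] acct_id=6, tier=UI → no match.
- t1[2] acct_id=2, tier=QE → no match.
- t1[3] acct_id=3, tier=QE → no match.
- t1[4] acct_id=2, tier=UI → 1 match(es) in t2 → 1 row(s).
- t1[5] acct_id=7, tier=HP → no match.
- t1[6] acct_id=4, tier=HP → no match.
- t1[7] acct_id=2, tier=UI → 1 match(es) in t2 → 1 row(s).
- t1[8] acct_id=7, tier=HP → no match.
- 6 row(s) from t2 found no t1 partner → padded with NULL.
After projecting and ordering:
t2.kind | t1.holder
credit | NULL
fee | NULL
refund | NULL
refund | NULL
xfer | Heidi
xfer | Ivan
xfer | NULL
NULL | NULL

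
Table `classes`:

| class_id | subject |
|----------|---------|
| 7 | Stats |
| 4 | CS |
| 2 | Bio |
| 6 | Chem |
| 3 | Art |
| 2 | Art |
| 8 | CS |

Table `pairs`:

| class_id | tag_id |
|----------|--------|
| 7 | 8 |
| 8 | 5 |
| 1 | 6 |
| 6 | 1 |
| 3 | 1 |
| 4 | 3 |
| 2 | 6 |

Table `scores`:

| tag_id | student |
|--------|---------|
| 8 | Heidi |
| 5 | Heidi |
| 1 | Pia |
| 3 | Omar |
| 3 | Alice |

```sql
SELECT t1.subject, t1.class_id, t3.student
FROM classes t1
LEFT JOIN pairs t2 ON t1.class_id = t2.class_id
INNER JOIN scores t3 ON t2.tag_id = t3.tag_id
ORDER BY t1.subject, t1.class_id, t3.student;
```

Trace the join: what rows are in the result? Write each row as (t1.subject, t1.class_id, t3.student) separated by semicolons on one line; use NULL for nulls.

(Art, 3, Pia); (CS, 4, Alice); (CS, 4, Omar); (CS, 8, Heidi); (Chem, 6, Pia); (Stats, 7, Heidi)

Step 1 — t1 LEFT JOIN t2 on class_id → 7 row(s).
Then INNER JOIN `scores t3` on tag_id: keep only rows whose t2.tag_id appears in t3.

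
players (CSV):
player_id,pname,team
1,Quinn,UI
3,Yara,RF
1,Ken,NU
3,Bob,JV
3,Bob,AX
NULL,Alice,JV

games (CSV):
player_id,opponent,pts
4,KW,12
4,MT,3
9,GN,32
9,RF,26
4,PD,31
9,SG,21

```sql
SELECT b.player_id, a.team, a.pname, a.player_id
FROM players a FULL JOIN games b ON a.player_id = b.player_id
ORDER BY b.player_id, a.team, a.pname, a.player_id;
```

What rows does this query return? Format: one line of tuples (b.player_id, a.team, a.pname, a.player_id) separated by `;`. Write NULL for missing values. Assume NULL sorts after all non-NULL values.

FULL OUTER JOIN keeps every row from both sides; unmatched rows get NULL for the other side's columns.
Matching on a.player_id = b.player_id. A NULL in a compared column never satisfies the condition.
- a[0] player_id=1 → no match; kept with NULLs on the b side.
- a[1] player_id=3 → no match; kept with NULLs on the b side.
- a[2] player_id=1 → no match; kept with NULLs on the b side.
- a[3] player_id=3 → no match; kept with NULLs on the b side.
- a[4] player_id=3 → no match; kept with NULLs on the b side.
- a[5] player_id=NULL → no match; kept with NULLs on the b side.
- plus 6 unmatched b row(s), each kept with NULL a columns.

(4, NULL, NULL, NULL); (4, NULL, NULL, NULL); (4, NULL, NULL, NULL); (9, NULL, NULL, NULL); (9, NULL, NULL, NULL); (9, NULL, NULL, NULL); (NULL, AX, Bob, 3); (NULL, JV, Alice, NULL); (NULL, JV, Bob, 3); (NULL, NU, Ken, 1); (NULL, RF, Yara, 3); (NULL, UI, Quinn, 1)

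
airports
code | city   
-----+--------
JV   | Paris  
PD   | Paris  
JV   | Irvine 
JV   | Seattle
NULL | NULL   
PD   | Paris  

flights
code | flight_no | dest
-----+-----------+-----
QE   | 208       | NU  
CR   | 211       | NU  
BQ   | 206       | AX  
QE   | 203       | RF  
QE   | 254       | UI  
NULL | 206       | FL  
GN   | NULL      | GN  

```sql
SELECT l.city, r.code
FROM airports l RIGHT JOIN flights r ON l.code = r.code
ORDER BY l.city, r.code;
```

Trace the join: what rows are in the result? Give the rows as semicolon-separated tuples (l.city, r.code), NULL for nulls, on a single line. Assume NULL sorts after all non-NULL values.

(NULL, BQ); (NULL, CR); (NULL, GN); (NULL, QE); (NULL, QE); (NULL, QE); (NULL, NULL)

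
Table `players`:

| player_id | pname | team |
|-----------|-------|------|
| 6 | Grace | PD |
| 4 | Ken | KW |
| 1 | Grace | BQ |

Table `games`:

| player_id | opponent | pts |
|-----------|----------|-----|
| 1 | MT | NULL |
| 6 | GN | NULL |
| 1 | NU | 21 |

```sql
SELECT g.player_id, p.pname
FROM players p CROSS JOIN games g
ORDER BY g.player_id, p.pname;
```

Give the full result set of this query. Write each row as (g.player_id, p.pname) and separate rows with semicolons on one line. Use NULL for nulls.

CROSS JOIN pairs every row of `players` with every row of `games`: 3 × 3 = 9 rows.
After projecting and ordering:
g.player_id | p.pname
1 | Grace
1 | Grace
1 | Grace
1 | Grace
1 | Ken
1 | Ken
6 | Grace
6 | Grace
6 | Ken

(1, Grace); (1, Grace); (1, Grace); (1, Grace); (1, Ken); (1, Ken); (6, Grace); (6, Grace); (6, Ken)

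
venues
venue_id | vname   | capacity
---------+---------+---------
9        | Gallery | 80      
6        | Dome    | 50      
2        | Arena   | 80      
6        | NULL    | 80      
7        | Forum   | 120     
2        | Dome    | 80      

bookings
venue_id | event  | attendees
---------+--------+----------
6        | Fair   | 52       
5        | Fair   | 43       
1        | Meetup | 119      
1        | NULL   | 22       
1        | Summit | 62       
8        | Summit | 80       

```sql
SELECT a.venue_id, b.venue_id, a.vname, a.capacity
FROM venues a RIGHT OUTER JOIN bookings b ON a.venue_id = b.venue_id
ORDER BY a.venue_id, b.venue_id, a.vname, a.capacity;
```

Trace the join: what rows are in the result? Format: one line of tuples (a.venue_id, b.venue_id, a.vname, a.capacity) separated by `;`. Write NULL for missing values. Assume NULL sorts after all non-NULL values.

(6, 6, Dome, 50); (6, 6, NULL, 80); (NULL, 1, NULL, NULL); (NULL, 1, NULL, NULL); (NULL, 1, NULL, NULL); (NULL, 5, NULL, NULL); (NULL, 8, NULL, NULL)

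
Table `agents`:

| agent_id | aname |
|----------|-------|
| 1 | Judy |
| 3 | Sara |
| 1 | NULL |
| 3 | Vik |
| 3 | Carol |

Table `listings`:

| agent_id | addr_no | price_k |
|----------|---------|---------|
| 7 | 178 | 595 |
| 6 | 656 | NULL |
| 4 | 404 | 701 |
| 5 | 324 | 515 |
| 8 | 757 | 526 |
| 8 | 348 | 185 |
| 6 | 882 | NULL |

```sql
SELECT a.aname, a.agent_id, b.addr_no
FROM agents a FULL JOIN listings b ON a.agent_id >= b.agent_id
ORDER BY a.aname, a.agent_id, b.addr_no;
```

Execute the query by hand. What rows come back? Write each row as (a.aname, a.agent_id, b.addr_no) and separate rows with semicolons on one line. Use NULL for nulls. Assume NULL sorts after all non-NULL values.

(Carol, 3, NULL); (Judy, 1, NULL); (Sara, 3, NULL); (Vik, 3, NULL); (NULL, 1, NULL); (NULL, NULL, 178); (NULL, NULL, 324); (NULL, NULL, 348); (NULL, NULL, 404); (NULL, NULL, 656); (NULL, NULL, 757); (NULL, NULL, 882)

FULL OUTER JOIN keeps every row from both sides; unmatched rows get NULL for the other side's columns.
Matching on a.agent_id >= b.agent_id.
- a[0] agent_id=1 → no match; kept with NULLs on the b side.
- a[1] agent_id=3 → no match; kept with NULLs on the b side.
- a[2] agent_id=1 → no match; kept with NULLs on the b side.
- a[3] agent_id=3 → no match; kept with NULLs on the b side.
- a[4] agent_id=3 → no match; kept with NULLs on the b side.
- 7 b row(s) had no a match → kept, a columns NULL.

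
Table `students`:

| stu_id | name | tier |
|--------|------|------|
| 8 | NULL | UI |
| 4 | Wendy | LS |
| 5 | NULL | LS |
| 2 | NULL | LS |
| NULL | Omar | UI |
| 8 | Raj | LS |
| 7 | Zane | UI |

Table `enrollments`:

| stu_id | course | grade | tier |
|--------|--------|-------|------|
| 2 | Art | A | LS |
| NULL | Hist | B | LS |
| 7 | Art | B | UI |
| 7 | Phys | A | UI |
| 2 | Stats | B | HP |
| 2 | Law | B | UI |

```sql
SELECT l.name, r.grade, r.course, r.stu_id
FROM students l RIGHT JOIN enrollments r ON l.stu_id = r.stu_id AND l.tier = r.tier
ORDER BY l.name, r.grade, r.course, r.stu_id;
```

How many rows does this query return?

6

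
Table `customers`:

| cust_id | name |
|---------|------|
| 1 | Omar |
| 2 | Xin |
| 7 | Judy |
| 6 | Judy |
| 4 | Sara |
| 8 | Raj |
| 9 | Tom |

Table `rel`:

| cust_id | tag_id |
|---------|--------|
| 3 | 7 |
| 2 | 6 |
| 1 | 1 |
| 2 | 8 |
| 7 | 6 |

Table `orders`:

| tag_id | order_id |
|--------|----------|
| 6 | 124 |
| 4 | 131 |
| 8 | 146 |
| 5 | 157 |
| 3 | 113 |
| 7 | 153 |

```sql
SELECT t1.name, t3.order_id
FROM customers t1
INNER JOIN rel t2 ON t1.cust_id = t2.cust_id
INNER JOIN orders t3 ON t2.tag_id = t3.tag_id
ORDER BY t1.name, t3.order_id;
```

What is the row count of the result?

3

Evaluate left to right. First `customers t1 INNER JOIN rel t2` on cust_id: 4 row(s).
Then INNER JOIN `orders t3` on tag_id: keep only rows whose t2.tag_id appears in t3.
Result: 3 row(s).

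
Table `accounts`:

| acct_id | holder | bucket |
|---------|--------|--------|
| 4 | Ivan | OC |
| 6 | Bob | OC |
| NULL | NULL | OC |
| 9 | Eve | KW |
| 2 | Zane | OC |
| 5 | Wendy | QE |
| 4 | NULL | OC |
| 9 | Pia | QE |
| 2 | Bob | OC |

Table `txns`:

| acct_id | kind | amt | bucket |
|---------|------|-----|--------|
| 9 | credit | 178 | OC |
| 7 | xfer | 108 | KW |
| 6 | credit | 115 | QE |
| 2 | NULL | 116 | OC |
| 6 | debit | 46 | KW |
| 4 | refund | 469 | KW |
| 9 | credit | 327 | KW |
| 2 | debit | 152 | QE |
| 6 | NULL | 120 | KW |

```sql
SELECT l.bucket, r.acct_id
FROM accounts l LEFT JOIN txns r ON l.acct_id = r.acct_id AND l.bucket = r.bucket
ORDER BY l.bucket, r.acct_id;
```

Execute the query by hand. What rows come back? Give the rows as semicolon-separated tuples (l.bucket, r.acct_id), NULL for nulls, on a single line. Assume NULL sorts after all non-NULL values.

LEFT JOIN keeps every row from `accounts`; unmatched rows get NULL for `txns`'s columns.
Matching on l.acct_id = r.acct_id AND l.bucket = r.bucket. A NULL in a compared column never satisfies the condition.
- l row (acct_id=4, bucket=OC): no match → kept, r columns NULL.
- l row (acct_id=6, bucket=OC): no match → kept, r columns NULL.
- l row (acct_id=NULL, bucket=OC): no match → kept, r columns NULL.
- l row (acct_id=9, bucket=KW): matches 1 r row(s) → 1 output row(s).
- l row (acct_id=2, bucket=OC): matches 1 r row(s) → 1 output row(s).
- l row (acct_id=5, bucket=QE): no match → kept, r columns NULL.
- l row (acct_id=4, bucket=OC): no match → kept, r columns NULL.
- l row (acct_id=9, bucket=QE): no match → kept, r columns NULL.
- l row (acct_id=2, bucket=OC): matches 1 r row(s) → 1 output row(s).
After projecting and ordering:
l.bucket | r.acct_id
KW | 9
OC | 2
OC | 2
OC | NULL
OC | NULL
OC | NULL
OC | NULL
QE | NULL
QE | NULL

(KW, 9); (OC, 2); (OC, 2); (OC, NULL); (OC, NULL); (OC, NULL); (OC, NULL); (QE, NULL); (QE, NULL)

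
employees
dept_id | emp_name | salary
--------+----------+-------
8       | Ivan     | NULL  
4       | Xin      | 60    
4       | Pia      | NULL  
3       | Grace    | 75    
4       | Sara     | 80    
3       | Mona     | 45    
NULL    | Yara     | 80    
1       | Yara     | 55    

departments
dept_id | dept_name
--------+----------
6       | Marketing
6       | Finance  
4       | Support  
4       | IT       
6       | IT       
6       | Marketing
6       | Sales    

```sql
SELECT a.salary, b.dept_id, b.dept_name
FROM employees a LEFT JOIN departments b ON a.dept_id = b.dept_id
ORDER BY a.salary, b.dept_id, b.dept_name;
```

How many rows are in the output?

11

LEFT JOIN keeps every row from `employees`; unmatched rows get NULL for `departments`'s columns.
Matching on a.dept_id = b.dept_id. A NULL in a compared column never satisfies the condition.
Matched pairs: 6; unmatched a rows kept: 5.
Total: 6 matched + 5 padded = 11 rows.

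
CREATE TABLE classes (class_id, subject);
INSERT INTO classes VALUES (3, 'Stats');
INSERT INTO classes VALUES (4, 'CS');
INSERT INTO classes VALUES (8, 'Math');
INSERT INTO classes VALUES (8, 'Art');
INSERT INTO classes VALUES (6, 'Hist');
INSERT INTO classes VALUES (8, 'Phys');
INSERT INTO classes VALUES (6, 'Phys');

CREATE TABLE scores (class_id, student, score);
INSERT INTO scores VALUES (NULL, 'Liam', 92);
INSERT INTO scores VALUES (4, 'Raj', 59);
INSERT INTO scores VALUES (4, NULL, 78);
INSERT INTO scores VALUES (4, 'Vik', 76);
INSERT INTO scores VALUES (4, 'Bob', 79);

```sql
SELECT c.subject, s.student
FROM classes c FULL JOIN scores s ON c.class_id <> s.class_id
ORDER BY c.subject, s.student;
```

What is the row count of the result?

26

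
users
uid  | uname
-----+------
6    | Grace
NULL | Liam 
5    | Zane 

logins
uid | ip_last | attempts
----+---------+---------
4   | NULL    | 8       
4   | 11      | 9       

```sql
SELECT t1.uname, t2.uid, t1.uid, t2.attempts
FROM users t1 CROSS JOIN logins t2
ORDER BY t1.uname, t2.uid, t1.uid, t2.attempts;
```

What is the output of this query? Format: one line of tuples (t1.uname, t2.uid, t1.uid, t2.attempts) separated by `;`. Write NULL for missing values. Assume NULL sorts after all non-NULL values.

CROSS JOIN pairs every row of `users` with every row of `logins`: 3 × 2 = 6 rows.
After projecting and ordering:
t1.uname | t2.uid | t1.uid | t2.attempts
Grace | 4 | 6 | 8
Grace | 4 | 6 | 9
Liam | 4 | NULL | 8
Liam | 4 | NULL | 9
Zane | 4 | 5 | 8
Zane | 4 | 5 | 9

(Grace, 4, 6, 8); (Grace, 4, 6, 9); (Liam, 4, NULL, 8); (Liam, 4, NULL, 9); (Zane, 4, 5, 8); (Zane, 4, 5, 9)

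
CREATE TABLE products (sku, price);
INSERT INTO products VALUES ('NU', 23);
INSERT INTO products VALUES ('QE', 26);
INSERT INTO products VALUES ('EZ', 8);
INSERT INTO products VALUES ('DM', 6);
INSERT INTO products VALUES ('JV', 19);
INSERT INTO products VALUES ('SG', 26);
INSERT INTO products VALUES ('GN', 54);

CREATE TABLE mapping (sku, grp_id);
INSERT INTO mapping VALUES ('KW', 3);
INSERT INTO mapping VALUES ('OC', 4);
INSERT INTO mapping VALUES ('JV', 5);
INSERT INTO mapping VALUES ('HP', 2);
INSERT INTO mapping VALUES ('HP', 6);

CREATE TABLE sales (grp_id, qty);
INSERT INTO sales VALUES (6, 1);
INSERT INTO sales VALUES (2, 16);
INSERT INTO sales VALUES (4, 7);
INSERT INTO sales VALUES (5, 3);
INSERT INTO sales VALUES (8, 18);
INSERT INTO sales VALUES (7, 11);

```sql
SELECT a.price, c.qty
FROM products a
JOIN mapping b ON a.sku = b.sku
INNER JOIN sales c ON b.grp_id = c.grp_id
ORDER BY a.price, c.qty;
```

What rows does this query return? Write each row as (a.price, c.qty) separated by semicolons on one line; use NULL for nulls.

Step 1 — a INNER JOIN b on sku → 1 row(s).
Then INNER JOIN `sales c` on grp_id: keep only rows whose b.grp_id appears in c.

(19, 3)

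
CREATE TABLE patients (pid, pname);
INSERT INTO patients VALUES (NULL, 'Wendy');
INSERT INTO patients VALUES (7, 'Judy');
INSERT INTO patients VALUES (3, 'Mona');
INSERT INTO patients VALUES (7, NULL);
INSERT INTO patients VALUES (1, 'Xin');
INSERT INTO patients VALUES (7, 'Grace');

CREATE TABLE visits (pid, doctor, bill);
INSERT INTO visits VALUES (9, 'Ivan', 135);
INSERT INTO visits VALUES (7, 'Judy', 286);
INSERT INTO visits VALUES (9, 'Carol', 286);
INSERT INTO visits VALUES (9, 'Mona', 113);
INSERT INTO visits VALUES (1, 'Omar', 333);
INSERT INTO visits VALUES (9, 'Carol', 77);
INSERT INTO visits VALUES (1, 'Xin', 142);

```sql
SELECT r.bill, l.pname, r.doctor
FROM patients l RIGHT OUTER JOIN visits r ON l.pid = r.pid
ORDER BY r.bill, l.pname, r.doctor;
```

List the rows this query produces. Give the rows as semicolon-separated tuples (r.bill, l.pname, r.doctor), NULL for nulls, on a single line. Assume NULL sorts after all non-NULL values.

(77, NULL, Carol); (113, NULL, Mona); (135, NULL, Ivan); (142, Xin, Xin); (286, Grace, Judy); (286, Judy, Judy); (286, NULL, Carol); (286, NULL, Judy); (333, Xin, Omar)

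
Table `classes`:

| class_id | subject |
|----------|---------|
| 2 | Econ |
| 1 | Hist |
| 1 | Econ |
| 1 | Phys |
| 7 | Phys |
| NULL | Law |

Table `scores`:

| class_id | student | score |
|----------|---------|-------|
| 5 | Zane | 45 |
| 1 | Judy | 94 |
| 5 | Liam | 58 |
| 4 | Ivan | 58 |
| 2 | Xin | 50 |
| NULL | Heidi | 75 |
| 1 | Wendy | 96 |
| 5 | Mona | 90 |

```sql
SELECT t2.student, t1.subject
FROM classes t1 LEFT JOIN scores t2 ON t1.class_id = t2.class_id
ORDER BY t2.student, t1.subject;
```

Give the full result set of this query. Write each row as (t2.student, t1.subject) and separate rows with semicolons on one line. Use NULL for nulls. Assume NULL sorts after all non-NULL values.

LEFT JOIN keeps every row from `classes`; unmatched rows get NULL for `scores`'s columns.
Matching on t1.class_id = t2.class_id. A NULL in a compared column never satisfies the condition.
- t1 row (class_id=2): matches 1 t2 row(s) → 1 output row(s).
- t1 row (class_id=1): matches 2 t2 row(s) → 2 output row(s).
- t1 row (class_id=1): matches 2 t2 row(s) → 2 output row(s).
- t1 row (class_id=1): matches 2 t2 row(s) → 2 output row(s).
- t1 row (class_id=7): no match → kept, t2 columns NULL.
- t1 row (class_id=NULL): no match → kept, t2 columns NULL.
After projecting and ordering:
t2.student | t1.subject
Judy | Econ
Judy | Hist
Judy | Phys
Wendy | Econ
Wendy | Hist
Wendy | Phys
Xin | Econ
NULL | Law
NULL | Phys

(Judy, Econ); (Judy, Hist); (Judy, Phys); (Wendy, Econ); (Wendy, Hist); (Wendy, Phys); (Xin, Econ); (NULL, Law); (NULL, Phys)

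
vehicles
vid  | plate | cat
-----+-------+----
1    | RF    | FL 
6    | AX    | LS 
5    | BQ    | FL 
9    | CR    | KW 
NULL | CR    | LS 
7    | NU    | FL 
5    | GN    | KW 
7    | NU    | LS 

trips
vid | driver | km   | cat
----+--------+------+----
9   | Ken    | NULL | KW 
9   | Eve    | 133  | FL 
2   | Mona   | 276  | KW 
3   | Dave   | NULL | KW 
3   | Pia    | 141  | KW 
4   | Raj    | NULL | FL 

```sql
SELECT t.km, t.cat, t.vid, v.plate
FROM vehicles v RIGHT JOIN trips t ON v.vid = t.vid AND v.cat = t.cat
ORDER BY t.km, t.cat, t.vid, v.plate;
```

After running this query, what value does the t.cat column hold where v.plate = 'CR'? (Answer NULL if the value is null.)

KW

RIGHT JOIN keeps every row from `trips`; unmatched rows get NULL for `vehicles`'s columns.
Matching on v.vid = t.vid AND v.cat = t.cat. A NULL in a compared column never satisfies the condition.
Matched pairs: 1; unmatched t rows kept: 5.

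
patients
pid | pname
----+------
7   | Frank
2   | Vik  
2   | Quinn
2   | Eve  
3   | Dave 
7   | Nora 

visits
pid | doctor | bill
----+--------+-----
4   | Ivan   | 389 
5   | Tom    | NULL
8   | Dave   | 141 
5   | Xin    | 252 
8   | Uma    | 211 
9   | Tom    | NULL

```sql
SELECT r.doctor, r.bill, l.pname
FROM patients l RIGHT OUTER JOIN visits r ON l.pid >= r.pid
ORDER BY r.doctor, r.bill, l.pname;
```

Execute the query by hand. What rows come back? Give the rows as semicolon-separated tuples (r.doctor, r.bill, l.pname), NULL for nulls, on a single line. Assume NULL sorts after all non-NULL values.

(Dave, 141, NULL); (Ivan, 389, Frank); (Ivan, 389, Nora); (Tom, NULL, Frank); (Tom, NULL, Nora); (Tom, NULL, NULL); (Uma, 211, NULL); (Xin, 252, Frank); (Xin, 252, Nora)

RIGHT JOIN keeps every row from `visits`; unmatched rows get NULL for `patients`'s columns.
Matching on l.pid >= r.pid.
- l[0] pid=7 → 3 match(es) in r → 3 row(s).
- l[1] pid=2 → no match.
- l[2] pid=2 → no match.
- l[3] pid=2 → no match.
- l[4] pid=3 → no match.
- l[5] pid=7 → 3 match(es) in r → 3 row(s).
- 3 r row(s) had no l match → kept, l columns NULL.
After projecting and ordering:
r.doctor | r.bill | l.pname
Dave | 141 | NULL
Ivan | 389 | Frank
Ivan | 389 | Nora
Tom | NULL | Frank
Tom | NULL | Nora
Tom | NULL | NULL
Uma | 211 | NULL
Xin | 252 | Frank
Xin | 252 | Nora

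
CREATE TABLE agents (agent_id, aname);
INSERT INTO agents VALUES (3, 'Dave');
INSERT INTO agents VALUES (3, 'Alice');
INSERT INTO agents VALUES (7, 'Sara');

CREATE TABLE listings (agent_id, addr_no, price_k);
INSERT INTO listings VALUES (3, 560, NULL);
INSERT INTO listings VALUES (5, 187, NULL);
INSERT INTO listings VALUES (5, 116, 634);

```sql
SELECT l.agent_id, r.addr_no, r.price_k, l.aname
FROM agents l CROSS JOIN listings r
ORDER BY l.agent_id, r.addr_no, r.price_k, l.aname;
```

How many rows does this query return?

9

CROSS JOIN pairs every row of `agents` with every row of `listings`: 3 × 3 = 9 rows.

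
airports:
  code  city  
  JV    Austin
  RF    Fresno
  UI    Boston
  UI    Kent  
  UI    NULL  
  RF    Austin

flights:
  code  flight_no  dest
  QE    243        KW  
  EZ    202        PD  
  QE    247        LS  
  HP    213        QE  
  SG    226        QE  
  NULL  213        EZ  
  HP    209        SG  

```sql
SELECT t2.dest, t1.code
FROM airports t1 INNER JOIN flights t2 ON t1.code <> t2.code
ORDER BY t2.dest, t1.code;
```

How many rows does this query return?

36

INNER JOIN keeps only pairs where the ON condition holds.
Matching on t1.code <> t2.code. A NULL in a compared column never satisfies the condition.
- t1 (code=JV) pairs with 6 row(s) of t2.
- t1 (code=RF) pairs with 6 row(s) of t2.
- t1 (code=UI) pairs with 6 row(s) of t2.
- t1 (code=UI) pairs with 6 row(s) of t2.
- t1 (code=UI) pairs with 6 row(s) of t2.
- t1 (code=RF) pairs with 6 row(s) of t2.
Total: 36 rows.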